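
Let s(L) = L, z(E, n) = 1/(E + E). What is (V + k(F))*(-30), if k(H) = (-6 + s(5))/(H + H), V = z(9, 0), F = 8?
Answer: 5/24 ≈ 0.20833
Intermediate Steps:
z(E, n) = 1/(2*E)
V = 1/18 (V = (½)/9 = (½)*(⅑) = 1/18 ≈ 0.055556)
k(H) = -1/(2*H) (k(H) = (-6 + 5)/(H + H) = -1/(2*H))
(V + k(F))*(-30) = (1/18 - ½/8)*(-30) = (1/18 - ½*⅛)*(-30) = (1/18 - 1/16)*(-30) = -1/144*(-30) = 5/24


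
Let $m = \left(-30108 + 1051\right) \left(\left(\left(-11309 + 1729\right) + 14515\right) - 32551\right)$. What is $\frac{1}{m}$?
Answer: $\frac{1}{802438112} \approx 1.2462 \cdot 10^{-9}$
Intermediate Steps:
$m = 802438112$ ($m = - 29057 \left(\left(-9580 + 14515\right) - 32551\right) = - 29057 \left(4935 - 32551\right) = \left(-29057\right) \left(-27616\right) = 802438112$)
$\frac{1}{m} = \frac{1}{802438112}$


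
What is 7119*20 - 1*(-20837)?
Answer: 163217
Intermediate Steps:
7119*20 - 1*(-20837) = 142380 + 20837 = 163217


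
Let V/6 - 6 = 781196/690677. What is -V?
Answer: -2273196/53129 ≈ -42.786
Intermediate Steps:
V = 2273196/53129 (V = 36 + 6*(781196/690677) = 36 + 6*(781196*(1/690677)) = 36 + 6*(60092/53129) = 36 + 360552/53129 = 2273196/53129 ≈ 42.786)
-V = -1*2273196/53129 = -2273196/53129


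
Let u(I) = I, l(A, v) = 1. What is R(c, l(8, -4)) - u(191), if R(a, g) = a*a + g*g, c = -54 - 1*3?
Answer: 3059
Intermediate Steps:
c = -57 (c = -54 - 3 = -57)
R(a, g) = a² + g²
R(c, l(8, -4)) - u(191) = ((-57)² + 1²) - 1*191 = (3249 + 1) - 191 = 3250 - 191 = 3059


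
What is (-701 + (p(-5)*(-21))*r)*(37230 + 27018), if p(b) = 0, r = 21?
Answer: -45037848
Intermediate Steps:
(-701 + (p(-5)*(-21))*r)*(37230 + 27018) = (-701 + (0*(-21))*21)*(37230 + 27018) = (-701 + 0*21)*64248 = (-701 + 0)*64248 = -701*64248 = -45037848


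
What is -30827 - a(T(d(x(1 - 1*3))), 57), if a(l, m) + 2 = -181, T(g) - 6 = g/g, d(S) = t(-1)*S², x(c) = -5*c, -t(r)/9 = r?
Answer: -30644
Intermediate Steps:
t(r) = -9*r
d(S) = 9*S² (d(S) = (-9*(-1))*S² = 9*S²)
T(g) = 7 (T(g) = 6 + g/g = 6 + 1 = 7)
a(l, m) = -183 (a(l, m) = -2 - 181 = -183)
-30827 - a(T(d(x(1 - 1*3))), 57) = -30827 - 1*(-183) = -30827 + 183 = -30644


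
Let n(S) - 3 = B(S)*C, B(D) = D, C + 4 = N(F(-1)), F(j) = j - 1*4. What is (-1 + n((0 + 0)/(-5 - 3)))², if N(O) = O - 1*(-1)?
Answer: 4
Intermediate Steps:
F(j) = -4 + j (F(j) = j - 4 = -4 + j)
N(O) = 1 + O (N(O) = O + 1 = 1 + O)
C = -8 (C = -4 + (1 + (-4 - 1)) = -4 + (1 - 5) = -4 - 4 = -8)
n(S) = 3 - 8*S (n(S) = 3 + S*(-8) = 3 - 8*S)
(-1 + n((0 + 0)/(-5 - 3)))² = (-1 + (3 - 8*(0 + 0)/(-5 - 3)))² = (-1 + (3 - 0/(-8)))² = (-1 + (3 - 0*(-1)/8))² = (-1 + (3 - 8*0))² = (-1 + (3 + 0))² = (-1 + 3)² = 2² = 4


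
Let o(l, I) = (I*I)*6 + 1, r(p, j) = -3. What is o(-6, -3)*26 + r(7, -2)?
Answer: 1427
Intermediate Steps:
o(l, I) = 1 + 6*I² (o(l, I) = I²*6 + 1 = 6*I² + 1 = 1 + 6*I²)
o(-6, -3)*26 + r(7, -2) = (1 + 6*(-3)²)*26 - 3 = (1 + 6*9)*26 - 3 = (1 + 54)*26 - 3 = 55*26 - 3 = 1430 - 3 = 1427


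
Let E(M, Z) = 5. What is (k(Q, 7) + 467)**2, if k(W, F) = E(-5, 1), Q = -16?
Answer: 222784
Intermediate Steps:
k(W, F) = 5
(k(Q, 7) + 467)**2 = (5 + 467)**2 = 472**2 = 222784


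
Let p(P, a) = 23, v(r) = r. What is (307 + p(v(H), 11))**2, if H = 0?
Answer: 108900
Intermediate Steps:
(307 + p(v(H), 11))**2 = (307 + 23)**2 = 330**2 = 108900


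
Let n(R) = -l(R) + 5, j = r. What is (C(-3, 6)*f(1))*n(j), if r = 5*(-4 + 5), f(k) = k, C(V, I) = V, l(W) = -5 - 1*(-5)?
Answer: -15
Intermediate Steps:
l(W) = 0 (l(W) = -5 + 5 = 0)
r = 5 (r = 5*1 = 5)
j = 5
n(R) = 5 (n(R) = -1*0 + 5 = 0 + 5 = 5)
(C(-3, 6)*f(1))*n(j) = -3*1*5 = -3*5 = -15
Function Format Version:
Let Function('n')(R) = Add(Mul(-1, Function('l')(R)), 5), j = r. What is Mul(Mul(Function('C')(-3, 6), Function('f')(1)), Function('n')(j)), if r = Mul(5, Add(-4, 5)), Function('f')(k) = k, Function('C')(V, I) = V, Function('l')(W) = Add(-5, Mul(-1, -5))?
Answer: -15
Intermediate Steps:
Function('l')(W) = 0 (Function('l')(W) = Add(-5, 5) = 0)
r = 5 (r = Mul(5, 1) = 5)
j = 5
Function('n')(R) = 5 (Function('n')(R) = Add(Mul(-1, 0), 5) = Add(0, 5) = 5)
Mul(Mul(Function('C')(-3, 6), Function('f')(1)), Function('n')(j)) = Mul(Mul(-3, 1), 5) = Mul(-3, 5) = -15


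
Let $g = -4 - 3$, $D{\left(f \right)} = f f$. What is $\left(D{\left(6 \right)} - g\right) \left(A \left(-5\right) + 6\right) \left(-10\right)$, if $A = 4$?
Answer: $6020$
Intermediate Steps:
$D{\left(f \right)} = f^{2}$
$g = -7$
$\left(D{\left(6 \right)} - g\right) \left(A \left(-5\right) + 6\right) \left(-10\right) = \left(6^{2} - -7\right) \left(4 \left(-5\right) + 6\right) \left(-10\right) = \left(36 + 7\right) \left(-20 + 6\right) \left(-10\right) = 43 \left(-14\right) \left(-10\right) = \left(-602\right) \left(-10\right) = 6020$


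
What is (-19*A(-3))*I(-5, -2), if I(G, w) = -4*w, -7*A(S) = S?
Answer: -456/7 ≈ -65.143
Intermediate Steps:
A(S) = -S/7
(-19*A(-3))*I(-5, -2) = (-(-19)*(-3)/7)*(-4*(-2)) = -19*3/7*8 = -57/7*8 = -456/7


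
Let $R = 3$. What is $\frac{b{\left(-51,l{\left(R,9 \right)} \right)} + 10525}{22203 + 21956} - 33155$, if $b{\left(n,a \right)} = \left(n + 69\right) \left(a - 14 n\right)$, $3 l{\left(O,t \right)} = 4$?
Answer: $- \frac{1464068244}{44159} \approx -33155.0$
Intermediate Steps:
$l{\left(O,t \right)} = \frac{4}{3}$ ($l{\left(O,t \right)} = \frac{1}{3} \cdot 4 = \frac{4}{3}$)
$b{\left(n,a \right)} = \left(69 + n\right) \left(a - 14 n\right)$
$\frac{b{\left(-51,l{\left(R,9 \right)} \right)} + 10525}{22203 + 21956} - 33155 = \frac{\left(\left(-966\right) \left(-51\right) - 14 \left(-51\right)^{2} + 69 \cdot \frac{4}{3} + \frac{4}{3} \left(-51\right)\right) + 10525}{22203 + 21956} - 33155 = \frac{\left(49266 - 36414 + 92 - 68\right) + 10525}{44159} - 33155 = \left(\left(49266 - 36414 + 92 - 68\right) + 10525\right) \frac{1}{44159} - 33155 = \left(12876 + 10525\right) \frac{1}{44159} - 33155 = 23401 \cdot \frac{1}{44159} - 33155 = \frac{23401}{44159} - 33155 = - \frac{1464068244}{44159}$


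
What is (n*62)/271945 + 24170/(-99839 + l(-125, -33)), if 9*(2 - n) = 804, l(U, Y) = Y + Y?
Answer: -4268317754/16301199135 ≈ -0.26184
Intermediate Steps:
l(U, Y) = 2*Y
n = -262/3 (n = 2 - 1/9*804 = 2 - 268/3 = -262/3 ≈ -87.333)
(n*62)/271945 + 24170/(-99839 + l(-125, -33)) = -262/3*62/271945 + 24170/(-99839 + 2*(-33)) = -16244/3*1/271945 + 24170/(-99839 - 66) = -16244/815835 + 24170/(-99905) = -16244/815835 + 24170*(-1/99905) = -16244/815835 - 4834/19981 = -4268317754/16301199135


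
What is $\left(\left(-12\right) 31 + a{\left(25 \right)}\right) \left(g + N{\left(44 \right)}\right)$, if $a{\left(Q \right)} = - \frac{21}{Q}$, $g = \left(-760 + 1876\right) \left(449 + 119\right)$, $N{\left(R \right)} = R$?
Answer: $- \frac{5908880172}{25} \approx -2.3636 \cdot 10^{8}$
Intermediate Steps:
$g = 633888$ ($g = 1116 \cdot 568 = 633888$)
$\left(\left(-12\right) 31 + a{\left(25 \right)}\right) \left(g + N{\left(44 \right)}\right) = \left(\left(-12\right) 31 - \frac{21}{25}\right) \left(633888 + 44\right) = \left(-372 - \frac{21}{25}\right) 633932 = \left(- \frac{9321}{25}\right) 633932 = - \frac{5908880172}{25}$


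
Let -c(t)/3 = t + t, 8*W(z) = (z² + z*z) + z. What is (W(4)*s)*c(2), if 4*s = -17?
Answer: 459/2 ≈ 229.50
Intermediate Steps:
s = -17/4 (s = (¼)*(-17) = -17/4 ≈ -4.2500)
W(z) = z²/4 + z/8 (W(z) = ((z² + z*z) + z)/8 = ((z² + z²) + z)/8 = (2*z² + z)/8 = (z + 2*z²)/8 = z²/4 + z/8)
c(t) = -6*t (c(t) = -3*(t + t) = -6*t)
(W(4)*s)*c(2) = (((⅛)*4*(1 + 2*4))*(-17/4))*(-6*2) = (((⅛)*4*(1 + 8))*(-17/4))*(-12) = (((⅛)*4*9)*(-17/4))*(-12) = ((9/2)*(-17/4))*(-12) = -153/8*(-12) = 459/2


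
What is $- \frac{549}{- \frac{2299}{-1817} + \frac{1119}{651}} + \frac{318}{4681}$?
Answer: $- \frac{112544101301}{611975216} \approx -183.9$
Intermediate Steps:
$- \frac{549}{- \frac{2299}{-1817} + \frac{1119}{651}} + \frac{318}{4681} = - \frac{549}{\left(-2299\right) \left(- \frac{1}{1817}\right) + 1119 \cdot \frac{1}{651}} + 318 \cdot \frac{1}{4681} = - \frac{549}{\frac{2299}{1817} + \frac{373}{217}} + \frac{318}{4681} = - \frac{549}{\frac{1176624}{394289}} + \frac{318}{4681} = \left(-549\right) \frac{394289}{1176624} + \frac{318}{4681} = - \frac{24051629}{130736} + \frac{318}{4681} = - \frac{112544101301}{611975216}$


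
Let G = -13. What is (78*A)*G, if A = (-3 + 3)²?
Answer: 0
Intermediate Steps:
A = 0 (A = 0² = 0)
(78*A)*G = (78*0)*(-13) = 0*(-13) = 0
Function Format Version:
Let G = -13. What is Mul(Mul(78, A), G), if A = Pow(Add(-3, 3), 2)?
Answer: 0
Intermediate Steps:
A = 0 (A = Pow(0, 2) = 0)
Mul(Mul(78, A), G) = Mul(Mul(78, 0), -13) = Mul(0, -13) = 0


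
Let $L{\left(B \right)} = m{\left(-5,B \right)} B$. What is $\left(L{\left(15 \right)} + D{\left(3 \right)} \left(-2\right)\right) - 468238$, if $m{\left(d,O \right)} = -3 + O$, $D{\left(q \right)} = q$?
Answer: $-468064$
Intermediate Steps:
$L{\left(B \right)} = B \left(-3 + B\right)$ ($L{\left(B \right)} = \left(-3 + B\right) B = B \left(-3 + B\right)$)
$\left(L{\left(15 \right)} + D{\left(3 \right)} \left(-2\right)\right) - 468238 = \left(15 \left(-3 + 15\right) + 3 \left(-2\right)\right) - 468238 = \left(15 \cdot 12 - 6\right) - 468238 = \left(180 - 6\right) - 468238 = 174 - 468238 = -468064$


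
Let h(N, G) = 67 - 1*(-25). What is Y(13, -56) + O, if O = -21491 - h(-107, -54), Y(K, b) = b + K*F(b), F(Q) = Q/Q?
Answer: -21626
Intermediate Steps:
F(Q) = 1
Y(K, b) = K + b (Y(K, b) = b + K*1 = b + K = K + b)
h(N, G) = 92 (h(N, G) = 67 + 25 = 92)
O = -21583 (O = -21491 - 1*92 = -21491 - 92 = -21583)
Y(13, -56) + O = (13 - 56) - 21583 = -43 - 21583 = -21626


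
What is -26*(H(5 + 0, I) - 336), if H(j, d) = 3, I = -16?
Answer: 8658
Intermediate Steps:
-26*(H(5 + 0, I) - 336) = -26*(3 - 336) = -26*(-333) = 8658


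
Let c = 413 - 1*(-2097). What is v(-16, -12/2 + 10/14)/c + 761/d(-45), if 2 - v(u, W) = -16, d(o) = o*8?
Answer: -190363/90360 ≈ -2.1067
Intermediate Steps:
d(o) = 8*o
c = 2510 (c = 413 + 2097 = 2510)
v(u, W) = 18 (v(u, W) = 2 - 1*(-16) = 2 + 16 = 18)
v(-16, -12/2 + 10/14)/c + 761/d(-45) = 18/2510 + 761/((8*(-45))) = 18*(1/2510) + 761/(-360) = 9/1255 + 761*(-1/360) = 9/1255 - 761/360 = -190363/90360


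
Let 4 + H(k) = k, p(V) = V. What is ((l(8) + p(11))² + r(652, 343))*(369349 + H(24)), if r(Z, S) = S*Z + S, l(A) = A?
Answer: 82864241460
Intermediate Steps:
r(Z, S) = S + S*Z
H(k) = -4 + k
((l(8) + p(11))² + r(652, 343))*(369349 + H(24)) = ((8 + 11)² + 343*(1 + 652))*(369349 + (-4 + 24)) = (19² + 343*653)*(369349 + 20) = (361 + 223979)*369369 = 224340*369369 = 82864241460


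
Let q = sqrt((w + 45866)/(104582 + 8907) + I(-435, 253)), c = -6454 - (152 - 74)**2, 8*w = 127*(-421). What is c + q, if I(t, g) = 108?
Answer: -12538 + 3*sqrt(2480818015994)/453956 ≈ -12528.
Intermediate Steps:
w = -53467/8 (w = (127*(-421))/8 = (1/8)*(-53467) = -53467/8 ≈ -6683.4)
c = -12538 (c = -6454 - 1*78**2 = -6454 - 1*6084 = -6454 - 6084 = -12538)
q = 3*sqrt(2480818015994)/453956 (q = sqrt((-53467/8 + 45866)/(104582 + 8907) + 108) = sqrt((313461/8)/113489 + 108) = sqrt((313461/8)*(1/113489) + 108) = sqrt(313461/907912 + 108) = sqrt(98367957/907912) = 3*sqrt(2480818015994)/453956 ≈ 10.409)
c + q = -12538 + 3*sqrt(2480818015994)/453956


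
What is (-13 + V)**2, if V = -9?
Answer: 484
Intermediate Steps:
(-13 + V)**2 = (-13 - 9)**2 = (-22)**2 = 484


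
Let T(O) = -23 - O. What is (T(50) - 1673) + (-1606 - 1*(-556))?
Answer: -2796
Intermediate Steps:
(T(50) - 1673) + (-1606 - 1*(-556)) = ((-23 - 1*50) - 1673) + (-1606 - 1*(-556)) = ((-23 - 50) - 1673) + (-1606 + 556) = (-73 - 1673) - 1050 = -1746 - 1050 = -2796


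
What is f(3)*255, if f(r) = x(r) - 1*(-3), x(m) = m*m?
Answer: 3060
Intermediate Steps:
x(m) = m²
f(r) = 3 + r² (f(r) = r² - 1*(-3) = r² + 3 = 3 + r²)
f(3)*255 = (3 + 3²)*255 = (3 + 9)*255 = 12*255 = 3060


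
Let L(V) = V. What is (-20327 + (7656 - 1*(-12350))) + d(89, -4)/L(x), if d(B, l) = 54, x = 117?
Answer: -4167/13 ≈ -320.54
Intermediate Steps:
(-20327 + (7656 - 1*(-12350))) + d(89, -4)/L(x) = (-20327 + (7656 - 1*(-12350))) + 54/117 = (-20327 + (7656 + 12350)) + 54*(1/117) = (-20327 + 20006) + 6/13 = -321 + 6/13 = -4167/13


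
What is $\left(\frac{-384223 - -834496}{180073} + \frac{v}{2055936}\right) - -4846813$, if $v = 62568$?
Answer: $\frac{74765878440781319}{15425773472} \approx 4.8468 \cdot 10^{6}$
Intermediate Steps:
$\left(\frac{-384223 - -834496}{180073} + \frac{v}{2055936}\right) - -4846813 = \left(\frac{-384223 - -834496}{180073} + \frac{62568}{2055936}\right) - -4846813 = \left(\left(-384223 + 834496\right) \frac{1}{180073} + 62568 \cdot \frac{1}{2055936}\right) + 4846813 = \left(450273 \cdot \frac{1}{180073} + \frac{2607}{85664}\right) + 4846813 = \left(\frac{450273}{180073} + \frac{2607}{85664}\right) + 4846813 = \frac{39041636583}{15425773472} + 4846813 = \frac{74765878440781319}{15425773472}$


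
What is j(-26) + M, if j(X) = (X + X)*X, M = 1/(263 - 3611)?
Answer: 4526495/3348 ≈ 1352.0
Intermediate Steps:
M = -1/3348 (M = 1/(-3348) = -1/3348 ≈ -0.00029869)
j(X) = 2*X² (j(X) = (2*X)*X = 2*X²)
j(-26) + M = 2*(-26)² - 1/3348 = 2*676 - 1/3348 = 1352 - 1/3348 = 4526495/3348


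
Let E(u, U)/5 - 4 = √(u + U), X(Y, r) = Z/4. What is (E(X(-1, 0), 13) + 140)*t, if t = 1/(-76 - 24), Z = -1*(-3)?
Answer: -8/5 - √55/40 ≈ -1.7854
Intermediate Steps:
Z = 3
X(Y, r) = ¾ (X(Y, r) = 3/4 = 3*(¼) = ¾)
E(u, U) = 20 + 5*√(U + u) (E(u, U) = 20 + 5*√(u + U) = 20 + 5*√(U + u))
t = -1/100 (t = 1/(-100) = -1/100 ≈ -0.010000)
(E(X(-1, 0), 13) + 140)*t = ((20 + 5*√(13 + ¾)) + 140)*(-1/100) = ((20 + 5*√(55/4)) + 140)*(-1/100) = ((20 + 5*(√55/2)) + 140)*(-1/100) = ((20 + 5*√55/2) + 140)*(-1/100) = (160 + 5*√55/2)*(-1/100) = -8/5 - √55/40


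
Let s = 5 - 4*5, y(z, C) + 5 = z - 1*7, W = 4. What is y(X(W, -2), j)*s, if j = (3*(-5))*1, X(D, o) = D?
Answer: 120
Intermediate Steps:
j = -15 (j = -15*1 = -15)
y(z, C) = -12 + z (y(z, C) = -5 + (z - 1*7) = -5 + (z - 7) = -5 + (-7 + z) = -12 + z)
s = -15 (s = 5 - 20 = -15)
y(X(W, -2), j)*s = (-12 + 4)*(-15) = -8*(-15) = 120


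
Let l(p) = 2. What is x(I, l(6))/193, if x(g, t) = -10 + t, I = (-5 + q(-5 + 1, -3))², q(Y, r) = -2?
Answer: -8/193 ≈ -0.041451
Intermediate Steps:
I = 49 (I = (-5 - 2)² = (-7)² = 49)
x(I, l(6))/193 = (-10 + 2)/193 = -8*1/193 = -8/193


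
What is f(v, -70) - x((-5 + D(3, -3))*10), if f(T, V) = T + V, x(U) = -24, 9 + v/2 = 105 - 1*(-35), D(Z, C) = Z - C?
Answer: 216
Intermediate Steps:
v = 262 (v = -18 + 2*(105 - 1*(-35)) = -18 + 2*(105 + 35) = -18 + 2*140 = -18 + 280 = 262)
f(v, -70) - x((-5 + D(3, -3))*10) = (262 - 70) - 1*(-24) = 192 + 24 = 216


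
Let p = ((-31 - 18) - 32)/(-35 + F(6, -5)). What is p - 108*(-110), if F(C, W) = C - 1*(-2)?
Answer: 11883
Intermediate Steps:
F(C, W) = 2 + C (F(C, W) = C + 2 = 2 + C)
p = 3 (p = ((-31 - 18) - 32)/(-35 + (2 + 6)) = (-49 - 32)/(-35 + 8) = -81/(-27) = -81*(-1/27) = 3)
p - 108*(-110) = 3 - 108*(-110) = 3 + 11880 = 11883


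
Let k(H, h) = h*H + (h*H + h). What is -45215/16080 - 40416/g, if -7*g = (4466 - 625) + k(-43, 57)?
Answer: -229731041/807216 ≈ -284.60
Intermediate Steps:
k(H, h) = h + 2*H*h (k(H, h) = H*h + (H*h + h) = H*h + (h + H*h) = h + 2*H*h)
g = 1004/7 (g = -((4466 - 625) + 57*(1 + 2*(-43)))/7 = -(3841 + 57*(1 - 86))/7 = -(3841 + 57*(-85))/7 = -(3841 - 4845)/7 = -⅐*(-1004) = 1004/7 ≈ 143.43)
-45215/16080 - 40416/g = -45215/16080 - 40416/1004/7 = -45215*1/16080 - 40416*7/1004 = -9043/3216 - 70728/251 = -229731041/807216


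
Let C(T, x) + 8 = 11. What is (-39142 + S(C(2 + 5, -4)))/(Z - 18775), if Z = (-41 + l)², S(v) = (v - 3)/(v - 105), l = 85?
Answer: 39142/16839 ≈ 2.3245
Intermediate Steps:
C(T, x) = 3 (C(T, x) = -8 + 11 = 3)
S(v) = (-3 + v)/(-105 + v)
Z = 1936 (Z = (-41 + 85)² = 44² = 1936)
(-39142 + S(C(2 + 5, -4)))/(Z - 18775) = (-39142 + (-3 + 3)/(-105 + 3))/(1936 - 18775) = (-39142 + 0/(-102))/(-16839) = (-39142 - 1/102*0)*(-1/16839) = (-39142 + 0)*(-1/16839) = -39142*(-1/16839) = 39142/16839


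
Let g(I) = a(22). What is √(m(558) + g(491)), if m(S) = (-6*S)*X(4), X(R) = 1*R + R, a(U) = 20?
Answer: 2*I*√6691 ≈ 163.6*I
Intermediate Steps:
g(I) = 20
X(R) = 2*R (X(R) = R + R = 2*R)
m(S) = -48*S (m(S) = (-6*S)*(2*4) = -6*S*8 = -48*S)
√(m(558) + g(491)) = √(-48*558 + 20) = √(-26784 + 20) = √(-26764) = 2*I*√6691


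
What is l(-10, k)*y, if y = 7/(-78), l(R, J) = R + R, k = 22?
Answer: 70/39 ≈ 1.7949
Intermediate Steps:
l(R, J) = 2*R
y = -7/78 (y = 7*(-1/78) = -7/78 ≈ -0.089744)
l(-10, k)*y = (2*(-10))*(-7/78) = -20*(-7/78) = 70/39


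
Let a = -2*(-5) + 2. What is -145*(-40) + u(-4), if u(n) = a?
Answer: 5812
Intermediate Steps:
a = 12 (a = 10 + 2 = 12)
u(n) = 12
-145*(-40) + u(-4) = -145*(-40) + 12 = 5800 + 12 = 5812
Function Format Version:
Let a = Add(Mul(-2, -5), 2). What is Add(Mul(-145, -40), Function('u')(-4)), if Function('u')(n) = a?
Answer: 5812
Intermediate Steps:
a = 12 (a = Add(10, 2) = 12)
Function('u')(n) = 12
Add(Mul(-145, -40), Function('u')(-4)) = Add(Mul(-145, -40), 12) = Add(5800, 12) = 5812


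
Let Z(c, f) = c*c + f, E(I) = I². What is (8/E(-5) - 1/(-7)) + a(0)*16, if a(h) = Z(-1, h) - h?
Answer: 2881/175 ≈ 16.463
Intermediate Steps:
Z(c, f) = f + c² (Z(c, f) = c² + f = f + c²)
a(h) = 1 (a(h) = (h + (-1)²) - h = (h + 1) - h = (1 + h) - h = 1)
(8/E(-5) - 1/(-7)) + a(0)*16 = (8/((-5)²) - 1/(-7)) + 1*16 = (8/25 - 1*(-⅐)) + 16 = (8*(1/25) + ⅐) + 16 = (8/25 + ⅐) + 16 = 81/175 + 16 = 2881/175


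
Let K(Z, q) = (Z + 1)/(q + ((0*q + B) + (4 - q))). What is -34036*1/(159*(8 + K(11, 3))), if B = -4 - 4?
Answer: -34036/795 ≈ -42.813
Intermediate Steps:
B = -8
K(Z, q) = -1/4 - Z/4 (K(Z, q) = (Z + 1)/(q + ((0*q - 8) + (4 - q))) = (1 + Z)/(q + ((0 - 8) + (4 - q))) = (1 + Z)/(q + (-8 + (4 - q))) = (1 + Z)/(q + (-4 - q)) = (1 + Z)/(-4) = (1 + Z)*(-1/4) = -1/4 - Z/4)
-34036*1/(159*(8 + K(11, 3))) = -34036*1/(159*(8 + (-1/4 - 1/4*11))) = -34036*1/(159*(8 + (-1/4 - 11/4))) = -34036*1/(159*(8 - 3)) = -34036/(5*159) = -34036/795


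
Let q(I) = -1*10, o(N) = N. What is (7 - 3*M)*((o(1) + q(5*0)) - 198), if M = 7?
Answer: 2898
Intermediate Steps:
q(I) = -10
(7 - 3*M)*((o(1) + q(5*0)) - 198) = (7 - 3*7)*((1 - 10) - 198) = (7 - 21)*(-9 - 198) = -14*(-207) = 2898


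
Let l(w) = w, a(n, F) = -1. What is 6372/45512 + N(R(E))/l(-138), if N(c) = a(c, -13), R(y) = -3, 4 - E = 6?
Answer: 57803/392541 ≈ 0.14725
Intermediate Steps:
E = -2 (E = 4 - 1*6 = 4 - 6 = -2)
N(c) = -1
6372/45512 + N(R(E))/l(-138) = 6372/45512 - 1/(-138) = 6372*(1/45512) - 1*(-1/138) = 1593/11378 + 1/138 = 57803/392541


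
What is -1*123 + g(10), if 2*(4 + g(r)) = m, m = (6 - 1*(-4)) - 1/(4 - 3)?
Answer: -245/2 ≈ -122.50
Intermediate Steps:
m = 9 (m = (6 + 4) - 1/1 = 10 - 1*1 = 10 - 1 = 9)
g(r) = 1/2 (g(r) = -4 + (1/2)*9 = -4 + 9/2 = 1/2)
-1*123 + g(10) = -1*123 + 1/2 = -123 + 1/2 = -245/2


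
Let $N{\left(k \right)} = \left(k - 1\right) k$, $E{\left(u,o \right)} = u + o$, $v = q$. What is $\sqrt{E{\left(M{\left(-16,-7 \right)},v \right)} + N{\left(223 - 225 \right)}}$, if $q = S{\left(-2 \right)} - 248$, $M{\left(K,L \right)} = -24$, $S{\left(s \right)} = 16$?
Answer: $5 i \sqrt{10} \approx 15.811 i$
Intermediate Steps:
$q = -232$ ($q = 16 - 248 = -232$)
$v = -232$
$E{\left(u,o \right)} = o + u$
$N{\left(k \right)} = k \left(-1 + k\right)$ ($N{\left(k \right)} = \left(-1 + k\right) k = k \left(-1 + k\right)$)
$\sqrt{E{\left(M{\left(-16,-7 \right)},v \right)} + N{\left(223 - 225 \right)}} = \sqrt{\left(-232 - 24\right) + \left(223 - 225\right) \left(-1 + \left(223 - 225\right)\right)} = \sqrt{-256 + \left(223 - 225\right) \left(-1 + \left(223 - 225\right)\right)} = \sqrt{-256 - 2 \left(-1 - 2\right)} = \sqrt{-256 - -6} = \sqrt{-256 + 6} = \sqrt{-250} = 5 i \sqrt{10}$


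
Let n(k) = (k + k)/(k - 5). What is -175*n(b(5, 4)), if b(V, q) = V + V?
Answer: -700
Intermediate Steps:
b(V, q) = 2*V
n(k) = 2*k/(-5 + k) (n(k) = (2*k)/(-5 + k) = 2*k/(-5 + k))
-175*n(b(5, 4)) = -350*2*5/(-5 + 2*5) = -350*10/(-5 + 10) = -350*10/5 = -175*4 = -700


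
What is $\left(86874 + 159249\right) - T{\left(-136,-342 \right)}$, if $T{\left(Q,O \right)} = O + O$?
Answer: $246807$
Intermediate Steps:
$T{\left(Q,O \right)} = 2 O$
$\left(86874 + 159249\right) - T{\left(-136,-342 \right)} = \left(86874 + 159249\right) - 2 \left(-342\right) = 246123 - -684 = 246123 + 684 = 246807$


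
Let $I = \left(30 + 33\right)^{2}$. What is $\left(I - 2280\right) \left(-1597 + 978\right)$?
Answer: $-1045491$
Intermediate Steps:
$I = 3969$ ($I = 63^{2} = 3969$)
$\left(I - 2280\right) \left(-1597 + 978\right) = \left(3969 - 2280\right) \left(-1597 + 978\right) = 1689 \left(-619\right) = -1045491$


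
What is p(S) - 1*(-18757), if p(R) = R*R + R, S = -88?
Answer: 26413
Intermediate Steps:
p(R) = R + R² (p(R) = R² + R = R + R²)
p(S) - 1*(-18757) = -88*(1 - 88) - 1*(-18757) = -88*(-87) + 18757 = 7656 + 18757 = 26413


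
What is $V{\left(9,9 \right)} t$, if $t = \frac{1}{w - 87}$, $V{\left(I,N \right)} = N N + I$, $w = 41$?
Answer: $- \frac{45}{23} \approx -1.9565$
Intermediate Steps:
$V{\left(I,N \right)} = I + N^{2}$ ($V{\left(I,N \right)} = N^{2} + I = I + N^{2}$)
$t = - \frac{1}{46}$ ($t = \frac{1}{41 - 87} = \frac{1}{-46} = - \frac{1}{46} \approx -0.021739$)
$V{\left(9,9 \right)} t = \left(9 + 9^{2}\right) \left(- \frac{1}{46}\right) = \left(9 + 81\right) \left(- \frac{1}{46}\right) = 90 \left(- \frac{1}{46}\right) = - \frac{45}{23}$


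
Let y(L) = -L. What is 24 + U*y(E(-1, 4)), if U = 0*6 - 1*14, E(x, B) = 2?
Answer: 52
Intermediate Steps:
U = -14 (U = 0 - 14 = -14)
24 + U*y(E(-1, 4)) = 24 - (-14)*2 = 24 - 14*(-2) = 24 + 28 = 52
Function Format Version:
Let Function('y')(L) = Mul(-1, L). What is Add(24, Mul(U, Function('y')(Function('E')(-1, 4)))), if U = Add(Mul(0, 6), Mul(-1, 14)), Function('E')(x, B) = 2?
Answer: 52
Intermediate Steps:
U = -14 (U = Add(0, -14) = -14)
Add(24, Mul(U, Function('y')(Function('E')(-1, 4)))) = Add(24, Mul(-14, Mul(-1, 2))) = Add(24, Mul(-14, -2)) = Add(24, 28) = 52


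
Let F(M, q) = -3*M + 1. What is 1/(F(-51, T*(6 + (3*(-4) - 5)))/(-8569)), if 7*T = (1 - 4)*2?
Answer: -779/14 ≈ -55.643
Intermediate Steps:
T = -6/7 (T = ((1 - 4)*2)/7 = (-3*2)/7 = (1/7)*(-6) = -6/7 ≈ -0.85714)
F(M, q) = 1 - 3*M
1/(F(-51, T*(6 + (3*(-4) - 5)))/(-8569)) = 1/((1 - 3*(-51))/(-8569)) = 1/((1 + 153)*(-1/8569)) = 1/(154*(-1/8569)) = 1/(-14/779) = -779/14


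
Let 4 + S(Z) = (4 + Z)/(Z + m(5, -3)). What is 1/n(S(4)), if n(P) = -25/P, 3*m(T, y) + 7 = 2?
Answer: 4/175 ≈ 0.022857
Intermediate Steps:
m(T, y) = -5/3 (m(T, y) = -7/3 + (⅓)*2 = -7/3 + ⅔ = -5/3)
S(Z) = -4 + (4 + Z)/(-5/3 + Z) (S(Z) = -4 + (4 + Z)/(Z - 5/3) = -4 + (4 + Z)/(-5/3 + Z))
1/n(S(4)) = 1/(-25*(-5 + 3*4)/(32 - 9*4)) = 1/(-25*(-5 + 12)/(32 - 36)) = 1/(-25/(-4/7)) = 1/(-25*(-7/4)) = 1/(175/4) = 4/175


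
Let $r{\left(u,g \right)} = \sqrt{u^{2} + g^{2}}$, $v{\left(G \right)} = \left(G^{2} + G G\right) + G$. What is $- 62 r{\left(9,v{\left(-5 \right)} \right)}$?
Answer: $- 558 \sqrt{26} \approx -2845.3$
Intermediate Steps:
$v{\left(G \right)} = G + 2 G^{2}$ ($v{\left(G \right)} = \left(G^{2} + G^{2}\right) + G = 2 G^{2} + G = G + 2 G^{2}$)
$r{\left(u,g \right)} = \sqrt{g^{2} + u^{2}}$
$- 62 r{\left(9,v{\left(-5 \right)} \right)} = - 62 \sqrt{\left(- 5 \left(1 + 2 \left(-5\right)\right)\right)^{2} + 9^{2}} = - 62 \sqrt{\left(- 5 \left(1 - 10\right)\right)^{2} + 81} = - 62 \sqrt{\left(\left(-5\right) \left(-9\right)\right)^{2} + 81} = - 62 \sqrt{45^{2} + 81} = - 62 \sqrt{2025 + 81} = - 62 \sqrt{2106} = - 62 \cdot 9 \sqrt{26} = - 558 \sqrt{26}$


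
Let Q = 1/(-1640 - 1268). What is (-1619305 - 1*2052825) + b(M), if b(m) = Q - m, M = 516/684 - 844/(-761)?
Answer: -463203873693005/126140316 ≈ -3.6721e+6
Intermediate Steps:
Q = -1/2908 (Q = 1/(-2908) = -1/2908 ≈ -0.00034388)
M = 80831/43377 (M = 516*(1/684) - 844*(-1/761) = 43/57 + 844/761 = 80831/43377 ≈ 1.8635)
b(m) = -1/2908 - m
(-1619305 - 1*2052825) + b(M) = (-1619305 - 1*2052825) + (-1/2908 - 1*80831/43377) = (-1619305 - 2052825) + (-1/2908 - 80831/43377) = -3672130 - 235099925/126140316 = -463203873693005/126140316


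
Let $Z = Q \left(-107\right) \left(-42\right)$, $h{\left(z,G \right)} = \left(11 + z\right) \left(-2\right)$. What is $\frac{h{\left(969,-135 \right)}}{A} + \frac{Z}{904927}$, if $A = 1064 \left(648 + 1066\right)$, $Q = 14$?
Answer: $\frac{2017250011}{29469852682} \approx 0.068451$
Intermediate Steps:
$A = 1823696$ ($A = 1064 \cdot 1714 = 1823696$)
$h{\left(z,G \right)} = -22 - 2 z$
$Z = 62916$ ($Z = 14 \left(-107\right) \left(-42\right) = \left(-1498\right) \left(-42\right) = 62916$)
$\frac{h{\left(969,-135 \right)}}{A} + \frac{Z}{904927} = \frac{-22 - 1938}{1823696} + \frac{62916}{904927} = \left(-22 - 1938\right) \frac{1}{1823696} + 62916 \cdot \frac{1}{904927} = \left(-1960\right) \frac{1}{1823696} + \frac{62916}{904927} = - \frac{35}{32566} + \frac{62916}{904927} = \frac{2017250011}{29469852682}$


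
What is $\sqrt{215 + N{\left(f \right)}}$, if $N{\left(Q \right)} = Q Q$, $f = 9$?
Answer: $2 \sqrt{74} \approx 17.205$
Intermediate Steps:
$N{\left(Q \right)} = Q^{2}$
$\sqrt{215 + N{\left(f \right)}} = \sqrt{215 + 9^{2}} = \sqrt{215 + 81} = \sqrt{296} = 2 \sqrt{74}$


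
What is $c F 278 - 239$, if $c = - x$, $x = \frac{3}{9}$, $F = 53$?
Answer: $- \frac{15451}{3} \approx -5150.3$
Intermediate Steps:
$x = \frac{1}{3}$ ($x = 3 \cdot \frac{1}{9} = \frac{1}{3} \approx 0.33333$)
$c = - \frac{1}{3}$ ($c = \left(-1\right) \frac{1}{3} = - \frac{1}{3} \approx -0.33333$)
$c F 278 - 239 = \left(- \frac{1}{3}\right) 53 \cdot 278 - 239 = \left(- \frac{53}{3}\right) 278 - 239 = - \frac{14734}{3} - 239 = - \frac{15451}{3}$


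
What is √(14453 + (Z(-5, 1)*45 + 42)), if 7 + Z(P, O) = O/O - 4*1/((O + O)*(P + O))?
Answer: √56990/2 ≈ 119.36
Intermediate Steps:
Z(P, O) = -6 - 2/(O*(O + P)) (Z(P, O) = -7 + (O/O - 4*1/((O + O)*(P + O))) = -7 + (1 - 4*1/(2*O*(O + P))) = -7 + (1 - 2/(O*(O + P))) = -6 - 2/(O*(O + P)))
√(14453 + (Z(-5, 1)*45 + 42)) = √(14453 + ((2*(-1 - 3*1² - 3*1*(-5))/(1*(1 - 5)))*45 + 42)) = √(14453 + ((2*1*(-1 - 3*1 + 15)/(-4))*45 + 42)) = √(14453 + ((2*1*(-¼)*(-1 - 3 + 15))*45 + 42)) = √(14453 + ((2*1*(-¼)*11)*45 + 42)) = √(14453 + (-11/2*45 + 42)) = √(14453 + (-495/2 + 42)) = √(14453 - 411/2) = √(28495/2) = √56990/2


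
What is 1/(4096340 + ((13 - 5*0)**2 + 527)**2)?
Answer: 1/4580756 ≈ 2.1830e-7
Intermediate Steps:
1/(4096340 + ((13 - 5*0)**2 + 527)**2) = 1/(4096340 + ((13 + 0)**2 + 527)**2) = 1/(4096340 + (13**2 + 527)**2) = 1/(4096340 + (169 + 527)**2) = 1/(4096340 + 696**2) = 1/(4096340 + 484416) = 1/4580756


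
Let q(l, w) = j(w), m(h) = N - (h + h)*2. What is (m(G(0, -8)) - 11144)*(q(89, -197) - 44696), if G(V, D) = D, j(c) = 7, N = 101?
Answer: 492070579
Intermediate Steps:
m(h) = 101 - 4*h (m(h) = 101 - (h + h)*2 = 101 - 2*h*2 = 101 - 4*h)
q(l, w) = 7
(m(G(0, -8)) - 11144)*(q(89, -197) - 44696) = ((101 - 4*(-8)) - 11144)*(7 - 44696) = ((101 + 32) - 11144)*(-44689) = (133 - 11144)*(-44689) = -11011*(-44689) = 492070579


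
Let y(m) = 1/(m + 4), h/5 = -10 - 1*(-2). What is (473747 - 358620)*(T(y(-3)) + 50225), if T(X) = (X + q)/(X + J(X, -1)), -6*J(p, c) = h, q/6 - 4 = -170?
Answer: 132648178130/23 ≈ 5.7673e+9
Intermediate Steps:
q = -996 (q = 24 + 6*(-170) = 24 - 1020 = -996)
h = -40 (h = 5*(-10 - 1*(-2)) = 5*(-10 + 2) = 5*(-8) = -40)
J(p, c) = 20/3 (J(p, c) = -⅙*(-40) = 20/3)
y(m) = 1/(4 + m)
T(X) = (-996 + X)/(20/3 + X) (T(X) = (X - 996)/(X + 20/3) = (-996 + X)/(20/3 + X))
(473747 - 358620)*(T(y(-3)) + 50225) = (473747 - 358620)*(3*(-996 + 1/(4 - 3))/(20 + 3/(4 - 3)) + 50225) = 115127*(3*(-996 + 1/1)/(20 + 3/1) + 50225) = 115127*(3*(-996 + 1)/(20 + 3*1) + 50225) = 115127*(3*(-995)/(20 + 3) + 50225) = 115127*(3*(-995)/23 + 50225) = 115127*(3*(1/23)*(-995) + 50225) = 115127*(-2985/23 + 50225) = 115127*(1152190/23) = 132648178130/23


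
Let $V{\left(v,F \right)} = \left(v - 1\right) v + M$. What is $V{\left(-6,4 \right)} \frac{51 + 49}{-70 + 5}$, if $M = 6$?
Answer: $- \frac{960}{13} \approx -73.846$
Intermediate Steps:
$V{\left(v,F \right)} = 6 + v \left(-1 + v\right)$ ($V{\left(v,F \right)} = \left(v - 1\right) v + 6 = \left(-1 + v\right) v + 6 = v \left(-1 + v\right) + 6 = 6 + v \left(-1 + v\right)$)
$V{\left(-6,4 \right)} \frac{51 + 49}{-70 + 5} = \left(6 + \left(-6\right)^{2} - -6\right) \frac{51 + 49}{-70 + 5} = \left(6 + 36 + 6\right) \frac{100}{-65} = 48 \cdot 100 \left(- \frac{1}{65}\right) = 48 \left(- \frac{20}{13}\right) = - \frac{960}{13}$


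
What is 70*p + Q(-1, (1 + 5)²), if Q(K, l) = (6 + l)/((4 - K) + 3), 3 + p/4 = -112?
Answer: -128779/4 ≈ -32195.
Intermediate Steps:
p = -460 (p = -12 + 4*(-112) = -12 - 448 = -460)
Q(K, l) = (6 + l)/(7 - K)
70*p + Q(-1, (1 + 5)²) = 70*(-460) + (-6 - (1 + 5)²)/(-7 - 1) = -32200 + (-6 - 1*6²)/(-8) = -32200 - (-6 - 1*36)/8 = -32200 - (-6 - 36)/8 = -32200 - ⅛*(-42) = -32200 + 21/4 = -128779/4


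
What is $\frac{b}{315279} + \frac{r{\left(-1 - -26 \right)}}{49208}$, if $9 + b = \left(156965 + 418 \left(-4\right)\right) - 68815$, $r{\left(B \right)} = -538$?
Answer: $\frac{680891075}{2585708172} \approx 0.26333$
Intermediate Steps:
$b = 86469$ ($b = -9 + \left(\left(156965 + 418 \left(-4\right)\right) - 68815\right) = -9 + \left(\left(156965 - 1672\right) - 68815\right) = -9 + \left(155293 - 68815\right) = -9 + 86478 = 86469$)
$\frac{b}{315279} + \frac{r{\left(-1 - -26 \right)}}{49208} = \frac{86469}{315279} - \frac{538}{49208} = 86469 \cdot \frac{1}{315279} - \frac{269}{24604} = \frac{28823}{105093} - \frac{269}{24604} = \frac{680891075}{2585708172}$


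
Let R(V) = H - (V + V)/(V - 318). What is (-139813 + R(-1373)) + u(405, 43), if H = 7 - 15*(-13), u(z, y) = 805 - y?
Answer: -234796405/1691 ≈ -1.3885e+5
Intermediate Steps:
H = 202 (H = 7 + 195 = 202)
R(V) = 202 - 2*V/(-318 + V) (R(V) = 202 - (V + V)/(V - 318) = 202 - 2*V/(-318 + V))
(-139813 + R(-1373)) + u(405, 43) = (-139813 + 4*(-16059 + 50*(-1373))/(-318 - 1373)) + (805 - 1*43) = (-139813 + 4*(-16059 - 68650)/(-1691)) + (805 - 43) = (-139813 + 4*(-1/1691)*(-84709)) + 762 = (-139813 + 338836/1691) + 762 = -236084947/1691 + 762 = -234796405/1691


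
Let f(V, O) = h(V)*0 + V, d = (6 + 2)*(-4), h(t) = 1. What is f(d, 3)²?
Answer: 1024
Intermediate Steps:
d = -32 (d = 8*(-4) = -32)
f(V, O) = V (f(V, O) = 1*0 + V = 0 + V = V)
f(d, 3)² = (-32)² = 1024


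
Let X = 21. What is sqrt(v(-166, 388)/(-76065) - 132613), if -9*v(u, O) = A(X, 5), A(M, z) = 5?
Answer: 2*I*sqrt(69055511821890)/45639 ≈ 364.16*I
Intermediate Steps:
v(u, O) = -5/9 (v(u, O) = -1/9*5 = -5/9)
sqrt(v(-166, 388)/(-76065) - 132613) = sqrt(-5/9/(-76065) - 132613) = sqrt(-5/9*(-1/76065) - 132613) = sqrt(1/136917 - 132613) = sqrt(-18156974120/136917) = 2*I*sqrt(69055511821890)/45639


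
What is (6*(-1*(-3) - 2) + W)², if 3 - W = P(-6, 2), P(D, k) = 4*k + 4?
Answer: 9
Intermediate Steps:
P(D, k) = 4 + 4*k
W = -9 (W = 3 - (4 + 4*2) = 3 - (4 + 8) = 3 - 1*12 = 3 - 12 = -9)
(6*(-1*(-3) - 2) + W)² = (6*(-1*(-3) - 2) - 9)² = (6*(3 - 2) - 9)² = (6*1 - 9)² = (6 - 9)² = (-3)² = 9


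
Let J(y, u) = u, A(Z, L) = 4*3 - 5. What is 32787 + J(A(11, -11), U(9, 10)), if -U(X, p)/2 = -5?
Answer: 32797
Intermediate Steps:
U(X, p) = 10 (U(X, p) = -2*(-5) = 10)
A(Z, L) = 7 (A(Z, L) = 12 - 5 = 7)
32787 + J(A(11, -11), U(9, 10)) = 32787 + 10 = 32797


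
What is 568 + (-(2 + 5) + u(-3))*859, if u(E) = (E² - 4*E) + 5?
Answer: 16889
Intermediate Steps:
u(E) = 5 + E² - 4*E
568 + (-(2 + 5) + u(-3))*859 = 568 + (-(2 + 5) + (5 + (-3)² - 4*(-3)))*859 = 568 + (-1*7 + (5 + 9 + 12))*859 = 568 + (-7 + 26)*859 = 568 + 19*859 = 568 + 16321 = 16889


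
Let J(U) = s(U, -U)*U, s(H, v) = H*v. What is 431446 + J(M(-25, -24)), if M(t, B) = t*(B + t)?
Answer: -1837834179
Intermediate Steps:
J(U) = -U³ (J(U) = (U*(-U))*U = (-U²)*U = -U³)
431446 + J(M(-25, -24)) = 431446 - (-25*(-24 - 25))³ = 431446 - (-25*(-49))³ = 431446 - 1*1225³ = 431446 - 1*1838265625 = 431446 - 1838265625 = -1837834179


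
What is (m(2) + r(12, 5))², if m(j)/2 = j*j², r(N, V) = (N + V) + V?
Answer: 1444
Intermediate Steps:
r(N, V) = N + 2*V
m(j) = 2*j³ (m(j) = 2*(j*j²) = 2*j³)
(m(2) + r(12, 5))² = (2*2³ + (12 + 2*5))² = (2*8 + (12 + 10))² = (16 + 22)² = 38² = 1444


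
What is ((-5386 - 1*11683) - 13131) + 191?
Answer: -30009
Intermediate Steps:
((-5386 - 1*11683) - 13131) + 191 = ((-5386 - 11683) - 13131) + 191 = (-17069 - 13131) + 191 = -30200 + 191 = -30009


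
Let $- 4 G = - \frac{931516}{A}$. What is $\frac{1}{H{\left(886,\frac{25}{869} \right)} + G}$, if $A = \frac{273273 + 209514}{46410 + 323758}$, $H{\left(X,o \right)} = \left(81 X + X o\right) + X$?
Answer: $\frac{419541903}{105402835409774} \approx 3.9804 \cdot 10^{-6}$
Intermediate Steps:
$H{\left(X,o \right)} = 82 X + X o$
$A = \frac{482787}{370168} \approx 1.3042$
$G = \frac{86204353672}{482787}$ ($G = - \frac{\left(-931516\right) \frac{1}{\frac{482787}{370168}}}{4} = - \frac{\left(-931516\right) \frac{370168}{482787}}{4} = \left(- \frac{1}{4}\right) \left(- \frac{344817414688}{482787}\right) = \frac{86204353672}{482787} \approx 1.7856 \cdot 10^{5}$)
$\frac{1}{H{\left(886,\frac{25}{869} \right)} + G} = \frac{1}{886 \left(82 + \frac{25}{869}\right) + \frac{86204353672}{482787}} = \frac{1}{886 \cdot \frac{71283}{869} + \frac{86204353672}{482787}} = \frac{1}{\frac{63156738}{869} + \frac{86204353672}{482787}} = \frac{1}{\frac{105402835409774}{419541903}} = \frac{419541903}{105402835409774}$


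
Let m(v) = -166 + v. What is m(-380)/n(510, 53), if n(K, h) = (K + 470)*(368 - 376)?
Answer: 39/560 ≈ 0.069643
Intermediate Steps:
n(K, h) = -3760 - 8*K (n(K, h) = (470 + K)*(-8) = -3760 - 8*K)
m(-380)/n(510, 53) = (-166 - 380)/(-3760 - 8*510) = -546/(-3760 - 4080) = -546/(-7840) = -546*(-1/7840) = 39/560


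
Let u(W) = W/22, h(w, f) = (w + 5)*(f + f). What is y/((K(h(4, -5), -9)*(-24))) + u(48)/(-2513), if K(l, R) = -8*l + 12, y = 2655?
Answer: -8201533/53959136 ≈ -0.15200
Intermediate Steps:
h(w, f) = 2*f*(5 + w) (h(w, f) = (5 + w)*(2*f) = 2*f*(5 + w))
K(l, R) = 12 - 8*l
u(W) = W/22 (u(W) = W*(1/22) = W/22)
y/((K(h(4, -5), -9)*(-24))) + u(48)/(-2513) = 2655/(((12 - 16*(-5)*(5 + 4))*(-24))) + ((1/22)*48)/(-2513) = 2655/(((12 - 16*(-5)*9)*(-24))) + (24/11)*(-1/2513) = 2655/(((12 - 8*(-90))*(-24))) - 24/27643 = 2655/(((12 + 720)*(-24))) - 24/27643 = 2655/((732*(-24))) - 24/27643 = 2655/(-17568) - 24/27643 = 2655*(-1/17568) - 24/27643 = -295/1952 - 24/27643 = -8201533/53959136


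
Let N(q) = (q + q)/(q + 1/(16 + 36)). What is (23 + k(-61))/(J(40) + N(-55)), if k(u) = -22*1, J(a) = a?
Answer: 2859/120080 ≈ 0.023809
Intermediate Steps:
k(u) = -22
N(q) = 2*q/(1/52 + q) (N(q) = (2*q)/(q + 1/52) = (2*q)/(1/52 + q) = 2*q/(1/52 + q))
(23 + k(-61))/(J(40) + N(-55)) = (23 - 22)/(40 + 104*(-55)/(1 + 52*(-55))) = 1/(40 + 104*(-55)/(1 - 2860)) = 1/(40 + 104*(-55)/(-2859)) = 1/(40 + 104*(-55)*(-1/2859)) = 1/(40 + 5720/2859) = 1/(120080/2859) = 1*(2859/120080) = 2859/120080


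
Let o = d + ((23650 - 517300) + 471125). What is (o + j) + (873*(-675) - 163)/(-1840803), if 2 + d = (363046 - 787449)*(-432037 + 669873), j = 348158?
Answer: -185806947952070993/1840803 ≈ -1.0094e+11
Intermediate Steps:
d = -100938311910 (d = -2 + (363046 - 787449)*(-432037 + 669873) = -2 - 424403*237836 = -2 - 100938311908 = -100938311910)
o = -100938334435 (o = -100938311910 + ((23650 - 517300) + 471125) = -100938311910 + (-493650 + 471125) = -100938311910 - 22525 = -100938334435)
(o + j) + (873*(-675) - 163)/(-1840803) = (-100938334435 + 348158) + (873*(-675) - 163)/(-1840803) = -100937986277 + (-589275 - 163)*(-1/1840803) = -100937986277 - 589438*(-1/1840803) = -100937986277 + 589438/1840803 = -185806947952070993/1840803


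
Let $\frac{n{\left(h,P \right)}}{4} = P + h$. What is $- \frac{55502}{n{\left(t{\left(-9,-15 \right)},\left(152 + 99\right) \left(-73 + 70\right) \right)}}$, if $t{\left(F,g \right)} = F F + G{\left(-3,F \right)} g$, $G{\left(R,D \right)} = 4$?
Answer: $\frac{27751}{1464} \approx 18.956$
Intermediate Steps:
$t{\left(F,g \right)} = F^{2} + 4 g$ ($t{\left(F,g \right)} = F F + 4 g = F^{2} + 4 g$)
$n{\left(h,P \right)} = 4 P + 4 h$ ($n{\left(h,P \right)} = 4 \left(P + h\right) = 4 P + 4 h$)
$- \frac{55502}{n{\left(t{\left(-9,-15 \right)},\left(152 + 99\right) \left(-73 + 70\right) \right)}} = - \frac{55502}{4 \left(152 + 99\right) \left(-73 + 70\right) + 4 \left(\left(-9\right)^{2} + 4 \left(-15\right)\right)} = - \frac{55502}{4 \cdot 251 \left(-3\right) + 4 \left(81 - 60\right)} = - \frac{55502}{4 \left(-753\right) + 4 \cdot 21} = - \frac{55502}{-3012 + 84} = - \frac{55502}{-2928} = \left(-55502\right) \left(- \frac{1}{2928}\right) = \frac{27751}{1464}$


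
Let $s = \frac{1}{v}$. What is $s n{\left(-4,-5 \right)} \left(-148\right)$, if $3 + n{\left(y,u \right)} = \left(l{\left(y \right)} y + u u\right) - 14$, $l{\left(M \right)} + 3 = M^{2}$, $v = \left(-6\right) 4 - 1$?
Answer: $- \frac{6512}{25} \approx -260.48$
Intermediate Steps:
$v = -25$ ($v = -24 - 1 = -25$)
$l{\left(M \right)} = -3 + M^{2}$
$n{\left(y,u \right)} = -17 + u^{2} + y \left(-3 + y^{2}\right)$ ($n{\left(y,u \right)} = -3 - \left(14 - u u - \left(-3 + y^{2}\right) y\right) = -3 - \left(14 - u^{2} - y \left(-3 + y^{2}\right)\right) = -3 + \left(-14 + u^{2} + y \left(-3 + y^{2}\right)\right) = -17 + u^{2} + y \left(-3 + y^{2}\right)$)
$s = - \frac{1}{25}$ ($s = \frac{1}{-25} = - \frac{1}{25} \approx -0.04$)
$s n{\left(-4,-5 \right)} \left(-148\right) = - \frac{-17 + \left(-5\right)^{2} - 4 \left(-3 + \left(-4\right)^{2}\right)}{25} \left(-148\right) = - \frac{-17 + 25 - 4 \left(-3 + 16\right)}{25} \left(-148\right) = - \frac{-17 + 25 - 52}{25} \left(-148\right) = \left(- \frac{1}{25}\right) \left(-44\right) \left(-148\right) = \frac{44}{25} \left(-148\right) = - \frac{6512}{25}$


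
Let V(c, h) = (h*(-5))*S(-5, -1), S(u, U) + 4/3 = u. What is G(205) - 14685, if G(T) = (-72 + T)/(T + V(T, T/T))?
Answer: -10425951/710 ≈ -14684.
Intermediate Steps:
S(u, U) = -4/3 + u
V(c, h) = 95*h/3 (V(c, h) = (h*(-5))*(-4/3 - 5) = -5*h*(-19/3) = 95*h/3)
G(T) = (-72 + T)/(95/3 + T) (G(T) = (-72 + T)/(T + 95*(T/T)/3) = (-72 + T)/(T + (95/3)*1) = (-72 + T)/(T + 95/3) = (-72 + T)/(95/3 + T))
G(205) - 14685 = 3*(-72 + 205)/(95 + 3*205) - 14685 = 3*133/(95 + 615) - 14685 = 3*133/710 - 14685 = 3*(1/710)*133 - 14685 = 399/710 - 14685 = -10425951/710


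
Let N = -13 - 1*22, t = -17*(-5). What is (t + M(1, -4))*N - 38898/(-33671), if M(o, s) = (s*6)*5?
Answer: 41285873/33671 ≈ 1226.2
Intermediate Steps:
t = 85
M(o, s) = 30*s (M(o, s) = (6*s)*5 = 30*s)
N = -35 (N = -13 - 22 = -35)
(t + M(1, -4))*N - 38898/(-33671) = (85 + 30*(-4))*(-35) - 38898/(-33671) = (85 - 120)*(-35) - 38898*(-1/33671) = -35*(-35) + 38898/33671 = 1225 + 38898/33671 = 41285873/33671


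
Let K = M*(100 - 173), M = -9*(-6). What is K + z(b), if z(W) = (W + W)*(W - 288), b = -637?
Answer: 1174508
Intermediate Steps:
M = 54
z(W) = 2*W*(-288 + W) (z(W) = (2*W)*(-288 + W) = 2*W*(-288 + W))
K = -3942 (K = 54*(100 - 173) = 54*(-73) = -3942)
K + z(b) = -3942 + 2*(-637)*(-288 - 637) = -3942 + 2*(-637)*(-925) = -3942 + 1178450 = 1174508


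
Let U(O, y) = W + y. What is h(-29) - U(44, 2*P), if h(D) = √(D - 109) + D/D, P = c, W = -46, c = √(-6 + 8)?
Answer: 47 - 2*√2 + I*√138 ≈ 44.172 + 11.747*I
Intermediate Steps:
c = √2 ≈ 1.4142
P = √2 ≈ 1.4142
U(O, y) = -46 + y
h(D) = 1 + √(-109 + D) (h(D) = √(-109 + D) + 1 = 1 + √(-109 + D))
h(-29) - U(44, 2*P) = (1 + √(-109 - 29)) - (-46 + 2*√2) = (1 + √(-138)) + (46 - 2*√2) = (1 + I*√138) + (46 - 2*√2) = 47 - 2*√2 + I*√138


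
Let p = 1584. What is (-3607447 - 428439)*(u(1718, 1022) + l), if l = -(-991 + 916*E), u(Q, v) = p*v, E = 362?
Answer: -5199218031842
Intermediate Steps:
u(Q, v) = 1584*v
l = -330601 (l = -(-991 + 916*362) = -(-991 + 331592) = -1*330601 = -330601)
(-3607447 - 428439)*(u(1718, 1022) + l) = (-3607447 - 428439)*(1584*1022 - 330601) = -4035886*(1618848 - 330601) = -4035886*1288247 = -5199218031842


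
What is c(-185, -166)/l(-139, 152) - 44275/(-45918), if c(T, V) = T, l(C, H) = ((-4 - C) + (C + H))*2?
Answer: 62305/183672 ≈ 0.33922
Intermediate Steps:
l(C, H) = -8 + 2*H (l(C, H) = (-4 + H)*2 = -8 + 2*H)
c(-185, -166)/l(-139, 152) - 44275/(-45918) = -185/(-8 + 2*152) - 44275/(-45918) = -185/(-8 + 304) - 44275*(-1/45918) = -185/296 + 44275/45918 = -185*1/296 + 44275/45918 = -5/8 + 44275/45918 = 62305/183672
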